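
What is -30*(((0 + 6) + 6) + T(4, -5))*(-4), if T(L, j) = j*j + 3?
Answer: 4800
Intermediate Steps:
T(L, j) = 3 + j² (T(L, j) = j² + 3 = 3 + j²)
-30*(((0 + 6) + 6) + T(4, -5))*(-4) = -30*(((0 + 6) + 6) + (3 + (-5)²))*(-4) = -30*((6 + 6) + (3 + 25))*(-4) = -30*(12 + 28)*(-4) = -30*40*(-4) = -10*120*(-4) = -1200*(-4) = 4800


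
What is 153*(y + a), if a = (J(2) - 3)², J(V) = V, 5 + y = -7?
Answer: -1683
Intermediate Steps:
y = -12 (y = -5 - 7 = -12)
a = 1 (a = (2 - 3)² = (-1)² = 1)
153*(y + a) = 153*(-12 + 1) = 153*(-11) = -1683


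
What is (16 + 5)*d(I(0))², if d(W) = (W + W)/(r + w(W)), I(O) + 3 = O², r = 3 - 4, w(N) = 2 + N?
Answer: 189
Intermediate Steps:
r = -1
I(O) = -3 + O²
d(W) = 2*W/(1 + W) (d(W) = (W + W)/(-1 + (2 + W)) = (2*W)/(1 + W) = 2*W/(1 + W))
(16 + 5)*d(I(0))² = (16 + 5)*(2*(-3 + 0²)/(1 + (-3 + 0²)))² = 21*(2*(-3 + 0)/(1 + (-3 + 0)))² = 21*(2*(-3)/(1 - 3))² = 21*(2*(-3)/(-2))² = 21*(2*(-3)*(-½))² = 21*3² = 21*9 = 189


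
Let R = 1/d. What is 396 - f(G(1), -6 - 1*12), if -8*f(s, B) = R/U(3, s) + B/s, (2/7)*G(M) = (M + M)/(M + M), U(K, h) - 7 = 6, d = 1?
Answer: 287827/728 ≈ 395.37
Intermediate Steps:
U(K, h) = 13 (U(K, h) = 7 + 6 = 13)
G(M) = 7/2 (G(M) = 7*((M + M)/(M + M))/2 = 7*((2*M)/((2*M)))/2 = 7*((2*M)*(1/(2*M)))/2 = (7/2)*1 = 7/2)
R = 1 (R = 1/1 = 1)
f(s, B) = -1/104 - B/(8*s) (f(s, B) = -(1/13 + B/s)/8 = -1/104 - B/(8*s))
396 - f(G(1), -6 - 1*12) = 396 - (-1*7/2 - 13*(-6 - 1*12))/(104*7/2) = 396 - 2*(-7/2 - 13*(-6 - 12))/(104*7) = 396 - 2*(-7/2 - 13*(-18))/(104*7) = 396 - 2*(-7/2 + 234)/(104*7) = 396 - 2*461/(104*7*2) = 396 - 1*461/728 = 396 - 461/728 = 287827/728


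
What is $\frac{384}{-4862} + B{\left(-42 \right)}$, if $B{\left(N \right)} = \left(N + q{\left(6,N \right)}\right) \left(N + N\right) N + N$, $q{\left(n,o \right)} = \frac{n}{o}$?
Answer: $- \frac{361543374}{2431} \approx -1.4872 \cdot 10^{5}$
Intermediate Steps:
$B{\left(N \right)} = N + 2 N^{2} \left(N + \frac{6}{N}\right)$ ($B{\left(N \right)} = \left(N + \frac{6}{N}\right) \left(N + N\right) N + N = \left(N + \frac{6}{N}\right) 2 N N + N = 2 N \left(N + \frac{6}{N}\right) N + N = 2 N^{2} \left(N + \frac{6}{N}\right) + N = N + 2 N^{2} \left(N + \frac{6}{N}\right)$)
$\frac{384}{-4862} + B{\left(-42 \right)} = \frac{384}{-4862} - 42 \left(13 + 2 \left(-42\right)^{2}\right) = 384 \left(- \frac{1}{4862}\right) - 42 \left(13 + 2 \cdot 1764\right) = - \frac{192}{2431} - 42 \left(13 + 3528\right) = - \frac{192}{2431} - 148722 = - \frac{361543374}{2431}$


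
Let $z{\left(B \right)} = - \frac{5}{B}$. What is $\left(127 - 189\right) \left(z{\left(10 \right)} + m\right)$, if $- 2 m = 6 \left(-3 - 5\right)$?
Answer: $-1457$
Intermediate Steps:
$m = 24$ ($m = - \frac{6 \left(-3 - 5\right)}{2} = - \frac{6 \left(-8\right)}{2} = \left(- \frac{1}{2}\right) \left(-48\right) = 24$)
$\left(127 - 189\right) \left(z{\left(10 \right)} + m\right) = \left(127 - 189\right) \left(- \frac{5}{10} + 24\right) = - 62 \left(\left(-5\right) \frac{1}{10} + 24\right) = - 62 \left(- \frac{1}{2} + 24\right) = \left(-62\right) \frac{47}{2} = -1457$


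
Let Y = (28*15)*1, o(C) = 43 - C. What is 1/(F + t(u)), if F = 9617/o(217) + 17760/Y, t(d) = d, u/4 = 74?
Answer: 1218/344713 ≈ 0.0035334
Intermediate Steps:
u = 296 (u = 4*74 = 296)
Y = 420 (Y = 420*1 = 420)
F = -15815/1218 (F = 9617/(43 - 1*217) + 17760/420 = 9617/(43 - 217) + 17760*(1/420) = 9617/(-174) + 296/7 = 9617*(-1/174) + 296/7 = -9617/174 + 296/7 = -15815/1218 ≈ -12.984)
1/(F + t(u)) = 1/(-15815/1218 + 296) = 1/(344713/1218) = 1218/344713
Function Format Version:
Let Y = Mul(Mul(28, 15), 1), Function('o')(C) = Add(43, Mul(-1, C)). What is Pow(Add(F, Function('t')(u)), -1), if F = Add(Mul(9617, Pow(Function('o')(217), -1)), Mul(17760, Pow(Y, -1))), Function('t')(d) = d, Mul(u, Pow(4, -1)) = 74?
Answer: Rational(1218, 344713) ≈ 0.0035334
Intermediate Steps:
u = 296 (u = Mul(4, 74) = 296)
Y = 420 (Y = Mul(420, 1) = 420)
F = Rational(-15815, 1218) (F = Add(Mul(9617, Pow(Add(43, Mul(-1, 217)), -1)), Mul(17760, Pow(420, -1))) = Add(Mul(9617, Pow(Add(43, -217), -1)), Mul(17760, Rational(1, 420))) = Add(Mul(9617, Pow(-174, -1)), Rational(296, 7)) = Add(Mul(9617, Rational(-1, 174)), Rational(296, 7)) = Add(Rational(-9617, 174), Rational(296, 7)) = Rational(-15815, 1218) ≈ -12.984)
Pow(Add(F, Function('t')(u)), -1) = Pow(Add(Rational(-15815, 1218), 296), -1) = Pow(Rational(344713, 1218), -1) = Rational(1218, 344713)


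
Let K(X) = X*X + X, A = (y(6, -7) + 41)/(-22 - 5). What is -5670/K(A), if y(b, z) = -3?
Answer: -2066715/209 ≈ -9888.6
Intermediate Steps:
A = -38/27 (A = (-3 + 41)/(-22 - 5) = 38/(-27) = 38*(-1/27) = -38/27 ≈ -1.4074)
K(X) = X + X**2 (K(X) = X**2 + X = X + X**2)
-5670/K(A) = -5670*(-27/(38*(1 - 38/27))) = -5670/((-38/27*(-11/27))) = -5670/418/729 = -5670*729/418 = -2066715/209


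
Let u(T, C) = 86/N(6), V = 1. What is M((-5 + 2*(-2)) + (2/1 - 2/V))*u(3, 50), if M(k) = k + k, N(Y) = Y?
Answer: -258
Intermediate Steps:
M(k) = 2*k
u(T, C) = 43/3 (u(T, C) = 86/6 = 86*(1/6) = 43/3)
M((-5 + 2*(-2)) + (2/1 - 2/V))*u(3, 50) = (2*((-5 + 2*(-2)) + (2/1 - 2/1)))*(43/3) = (2*((-5 - 4) + (2*1 - 2*1)))*(43/3) = (2*(-9 + (2 - 2)))*(43/3) = (2*(-9 + 0))*(43/3) = (2*(-9))*(43/3) = -18*43/3 = -258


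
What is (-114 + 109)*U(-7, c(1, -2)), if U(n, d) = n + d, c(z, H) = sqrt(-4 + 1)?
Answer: 35 - 5*I*sqrt(3) ≈ 35.0 - 8.6602*I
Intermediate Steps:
c(z, H) = I*sqrt(3) (c(z, H) = sqrt(-3) = I*sqrt(3))
U(n, d) = d + n
(-114 + 109)*U(-7, c(1, -2)) = (-114 + 109)*(I*sqrt(3) - 7) = -5*(-7 + I*sqrt(3)) = 35 - 5*I*sqrt(3)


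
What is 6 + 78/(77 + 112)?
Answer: 404/63 ≈ 6.4127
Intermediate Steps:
6 + 78/(77 + 112) = 6 + 78/189 = 6 + (1/189)*78 = 6 + 26/63 = 404/63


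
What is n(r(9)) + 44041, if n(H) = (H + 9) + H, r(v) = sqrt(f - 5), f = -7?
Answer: 44050 + 4*I*sqrt(3) ≈ 44050.0 + 6.9282*I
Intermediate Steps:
r(v) = 2*I*sqrt(3) (r(v) = sqrt(-7 - 5) = sqrt(-12) = 2*I*sqrt(3))
n(H) = 9 + 2*H (n(H) = (9 + H) + H = 9 + 2*H)
n(r(9)) + 44041 = (9 + 2*(2*I*sqrt(3))) + 44041 = (9 + 4*I*sqrt(3)) + 44041 = 44050 + 4*I*sqrt(3)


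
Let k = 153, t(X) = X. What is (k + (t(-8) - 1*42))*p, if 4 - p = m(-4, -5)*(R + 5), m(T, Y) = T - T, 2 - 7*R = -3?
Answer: 412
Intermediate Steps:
R = 5/7 (R = 2/7 - ⅐*(-3) = 2/7 + 3/7 = 5/7 ≈ 0.71429)
m(T, Y) = 0
p = 4 (p = 4 - 0*(5/7 + 5) = 4 - 0*40/7 = 4 - 1*0 = 4 + 0 = 4)
(k + (t(-8) - 1*42))*p = (153 + (-8 - 1*42))*4 = (153 + (-8 - 42))*4 = (153 - 50)*4 = 103*4 = 412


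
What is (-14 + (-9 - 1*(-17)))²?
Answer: 36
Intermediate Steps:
(-14 + (-9 - 1*(-17)))² = (-14 + (-9 + 17))² = (-14 + 8)² = (-6)² = 36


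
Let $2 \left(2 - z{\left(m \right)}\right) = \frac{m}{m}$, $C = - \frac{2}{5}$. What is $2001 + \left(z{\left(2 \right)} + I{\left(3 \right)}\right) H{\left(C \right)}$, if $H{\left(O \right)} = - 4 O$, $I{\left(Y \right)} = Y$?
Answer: $\frac{10041}{5} \approx 2008.2$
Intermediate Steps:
$C = - \frac{2}{5}$ ($C = \left(-2\right) \frac{1}{5} = - \frac{2}{5} \approx -0.4$)
$z{\left(m \right)} = \frac{3}{2}$ ($z{\left(m \right)} = 2 - \frac{m \frac{1}{m}}{2} = 2 - \frac{1}{2} = \frac{3}{2}$)
$2001 + \left(z{\left(2 \right)} + I{\left(3 \right)}\right) H{\left(C \right)} = 2001 + \left(\frac{3}{2} + 3\right) \left(\left(-4\right) \left(- \frac{2}{5}\right)\right) = 2001 + \frac{9}{2} \cdot \frac{8}{5} = 2001 + \frac{36}{5} = \frac{10041}{5}$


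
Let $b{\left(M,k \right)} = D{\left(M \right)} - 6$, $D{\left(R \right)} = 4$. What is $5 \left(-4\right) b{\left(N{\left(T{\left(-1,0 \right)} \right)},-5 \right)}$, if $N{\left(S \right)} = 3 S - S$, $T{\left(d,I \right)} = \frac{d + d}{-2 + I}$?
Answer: $40$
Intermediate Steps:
$T{\left(d,I \right)} = \frac{2 d}{-2 + I}$
$N{\left(S \right)} = 2 S$
$b{\left(M,k \right)} = -2$ ($b{\left(M,k \right)} = 4 - 6 = -2$)
$5 \left(-4\right) b{\left(N{\left(T{\left(-1,0 \right)} \right)},-5 \right)} = 5 \left(-4\right) \left(-2\right) = \left(-20\right) \left(-2\right) = 40$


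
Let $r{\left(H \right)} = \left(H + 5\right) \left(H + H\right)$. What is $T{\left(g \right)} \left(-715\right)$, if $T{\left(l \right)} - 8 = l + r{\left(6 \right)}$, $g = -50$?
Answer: $-64350$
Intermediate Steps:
$r{\left(H \right)} = 2 H \left(5 + H\right)$ ($r{\left(H \right)} = \left(5 + H\right) 2 H = 2 H \left(5 + H\right)$)
$T{\left(l \right)} = 140 + l$ ($T{\left(l \right)} = 8 + \left(l + 2 \cdot 6 \left(5 + 6\right)\right) = 8 + \left(l + 2 \cdot 6 \cdot 11\right) = 8 + \left(l + 132\right) = 8 + \left(132 + l\right) = 140 + l$)
$T{\left(g \right)} \left(-715\right) = \left(140 - 50\right) \left(-715\right) = 90 \left(-715\right) = -64350$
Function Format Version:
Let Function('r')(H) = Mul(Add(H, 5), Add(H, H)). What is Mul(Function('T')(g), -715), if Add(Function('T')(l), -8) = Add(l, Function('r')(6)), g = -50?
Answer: -64350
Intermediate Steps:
Function('r')(H) = Mul(2, H, Add(5, H)) (Function('r')(H) = Mul(Add(5, H), Mul(2, H)) = Mul(2, H, Add(5, H)))
Function('T')(l) = Add(140, l) (Function('T')(l) = Add(8, Add(l, Mul(2, 6, Add(5, 6)))) = Add(8, Add(l, Mul(2, 6, 11))) = Add(8, Add(l, 132)) = Add(8, Add(132, l)) = Add(140, l))
Mul(Function('T')(g), -715) = Mul(Add(140, -50), -715) = Mul(90, -715) = -64350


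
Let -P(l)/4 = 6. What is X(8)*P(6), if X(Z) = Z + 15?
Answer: -552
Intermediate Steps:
X(Z) = 15 + Z
P(l) = -24 (P(l) = -4*6 = -24)
X(8)*P(6) = (15 + 8)*(-24) = 23*(-24) = -552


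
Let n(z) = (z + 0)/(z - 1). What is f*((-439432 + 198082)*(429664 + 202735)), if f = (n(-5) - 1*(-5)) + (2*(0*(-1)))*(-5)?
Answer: -890338742125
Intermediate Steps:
n(z) = z/(-1 + z)
f = 35/6 (f = (-5/(-1 - 5) - 1*(-5)) + (2*(0*(-1)))*(-5) = (-5/(-6) + 5) + (2*0)*(-5) = (-5*(-⅙) + 5) + 0*(-5) = (⅚ + 5) + 0 = 35/6 + 0 = 35/6 ≈ 5.8333)
f*((-439432 + 198082)*(429664 + 202735)) = 35*((-439432 + 198082)*(429664 + 202735))/6 = 35*(-241350*632399)/6 = (35/6)*(-152629498650) = -890338742125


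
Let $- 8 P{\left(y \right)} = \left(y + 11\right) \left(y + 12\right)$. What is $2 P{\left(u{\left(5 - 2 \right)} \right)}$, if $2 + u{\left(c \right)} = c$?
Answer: $-39$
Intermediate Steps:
$u{\left(c \right)} = -2 + c$
$P{\left(y \right)} = - \frac{\left(11 + y\right) \left(12 + y\right)}{8}$ ($P{\left(y \right)} = - \frac{\left(y + 11\right) \left(y + 12\right)}{8} = - \frac{\left(11 + y\right) \left(12 + y\right)}{8}$)
$2 P{\left(u{\left(5 - 2 \right)} \right)} = 2 \left(- \frac{33}{2} - \frac{23 \left(-2 + \left(5 - 2\right)\right)}{8} - \frac{\left(-2 + \left(5 - 2\right)\right)^{2}}{8}\right) = 2 \left(- \frac{33}{2} - \frac{23 \left(-2 + 3\right)}{8} - \frac{\left(-2 + 3\right)^{2}}{8}\right) = 2 \left(- \frac{33}{2} - \frac{23}{8} - \frac{1^{2}}{8}\right) = 2 \left(- \frac{33}{2} - \frac{23}{8} - \frac{1}{8}\right) = 2 \left(- \frac{39}{2}\right) = -39$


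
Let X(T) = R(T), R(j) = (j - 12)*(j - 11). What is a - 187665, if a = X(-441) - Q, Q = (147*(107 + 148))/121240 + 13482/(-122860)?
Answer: 1818405804807/106396760 ≈ 17091.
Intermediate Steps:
R(j) = (-12 + j)*(-11 + j)
Q = 21220353/106396760 (Q = (147*255)*(1/121240) + 13482*(-1/122860) = 37485*(1/121240) - 6741/61430 = 1071/3464 - 6741/61430 = 21220353/106396760 ≈ 0.19945)
X(T) = 132 + T² - 23*T
a = 21785353770207/106396760 (a = (132 + (-441)² - 23*(-441)) - 1*21220353/106396760 = (132 + 194481 + 10143) - 21220353/106396760 = 204756 - 21220353/106396760 = 21785353770207/106396760 ≈ 2.0476e+5)
a - 187665 = 21785353770207/106396760 - 187665 = 1818405804807/106396760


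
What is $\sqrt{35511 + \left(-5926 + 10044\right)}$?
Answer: $\sqrt{39629} \approx 199.07$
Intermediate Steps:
$\sqrt{35511 + \left(-5926 + 10044\right)} = \sqrt{35511 + 4118} = \sqrt{39629}$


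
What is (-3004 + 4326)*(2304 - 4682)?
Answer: -3143716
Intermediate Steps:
(-3004 + 4326)*(2304 - 4682) = 1322*(-2378) = -3143716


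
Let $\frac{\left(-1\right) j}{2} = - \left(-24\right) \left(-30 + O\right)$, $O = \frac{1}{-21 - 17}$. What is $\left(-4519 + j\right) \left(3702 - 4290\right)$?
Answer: $\frac{34384476}{19} \approx 1.8097 \cdot 10^{6}$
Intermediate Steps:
$O = - \frac{1}{38}$ ($O = \frac{1}{-38} = - \frac{1}{38} \approx -0.026316$)
$j = \frac{27384}{19}$ ($j = - 2 \left(- \left(-24\right) \left(-30 - \frac{1}{38}\right)\right) = - 2 \left(- \frac{\left(-24\right) \left(-1141\right)}{38}\right) = - 2 \left(\left(-1\right) \frac{13692}{19}\right) = \left(-2\right) \left(- \frac{13692}{19}\right) = \frac{27384}{19} \approx 1441.3$)
$\left(-4519 + j\right) \left(3702 - 4290\right) = \left(-4519 + \frac{27384}{19}\right) \left(3702 - 4290\right) = \left(- \frac{58477}{19}\right) \left(-588\right) = \frac{34384476}{19}$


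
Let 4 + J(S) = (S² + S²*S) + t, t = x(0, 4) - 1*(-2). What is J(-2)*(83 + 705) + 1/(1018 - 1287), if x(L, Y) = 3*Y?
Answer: 1271831/269 ≈ 4728.0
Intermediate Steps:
t = 14 (t = 3*4 - 1*(-2) = 12 + 2 = 14)
J(S) = 10 + S² + S³ (J(S) = -4 + ((S² + S²*S) + 14) = -4 + ((S² + S³) + 14) = -4 + (14 + S² + S³) = 10 + S² + S³)
J(-2)*(83 + 705) + 1/(1018 - 1287) = (10 + (-2)² + (-2)³)*(83 + 705) + 1/(1018 - 1287) = (10 + 4 - 8)*788 + 1/(-269) = 6*788 - 1/269 = 4728 - 1/269 = 1271831/269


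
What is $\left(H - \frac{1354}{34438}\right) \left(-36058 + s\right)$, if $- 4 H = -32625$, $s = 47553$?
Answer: $\frac{6457513584665}{68876} \approx 9.3756 \cdot 10^{7}$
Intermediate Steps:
$H = \frac{32625}{4}$ ($H = \left(- \frac{1}{4}\right) \left(-32625\right) = \frac{32625}{4} \approx 8156.3$)
$\left(H - \frac{1354}{34438}\right) \left(-36058 + s\right) = \left(\frac{32625}{4} - \frac{1354}{34438}\right) \left(-36058 + 47553\right) = \left(\frac{32625}{4} - \frac{677}{17219}\right) 11495 = \frac{561767167}{68876} \cdot 11495 = \frac{6457513584665}{68876}$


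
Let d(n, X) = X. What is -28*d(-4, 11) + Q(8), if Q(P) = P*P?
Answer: -244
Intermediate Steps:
Q(P) = P²
-28*d(-4, 11) + Q(8) = -28*11 + 8² = -308 + 64 = -244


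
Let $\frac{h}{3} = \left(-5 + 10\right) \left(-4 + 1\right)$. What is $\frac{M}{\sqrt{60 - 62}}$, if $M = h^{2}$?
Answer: $- \frac{2025 i \sqrt{2}}{2} \approx - 1431.9 i$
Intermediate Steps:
$h = -45$ ($h = 3 \left(-5 + 10\right) \left(-4 + 1\right) = 3 \cdot 5 \left(-3\right) = 3 \left(-15\right) = -45$)
$M = 2025$ ($M = \left(-45\right)^{2} = 2025$)
$\frac{M}{\sqrt{60 - 62}} = \frac{2025}{\sqrt{60 - 62}} = \frac{2025}{\sqrt{-2}} = \frac{2025}{i \sqrt{2}} = 2025 \left(- \frac{i \sqrt{2}}{2}\right) = - \frac{2025 i \sqrt{2}}{2}$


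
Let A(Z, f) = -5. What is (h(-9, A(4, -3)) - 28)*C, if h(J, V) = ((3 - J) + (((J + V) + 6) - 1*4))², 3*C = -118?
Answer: 3304/3 ≈ 1101.3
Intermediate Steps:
C = -118/3 (C = (⅓)*(-118) = -118/3 ≈ -39.333)
h(J, V) = (5 + V)² (h(J, V) = ((3 - J) + ((6 + J + V) - 4))² = ((3 - J) + (2 + J + V))² = (5 + V)²)
(h(-9, A(4, -3)) - 28)*C = ((5 - 5)² - 28)*(-118/3) = (0² - 28)*(-118/3) = (0 - 28)*(-118/3) = -28*(-118/3) = 3304/3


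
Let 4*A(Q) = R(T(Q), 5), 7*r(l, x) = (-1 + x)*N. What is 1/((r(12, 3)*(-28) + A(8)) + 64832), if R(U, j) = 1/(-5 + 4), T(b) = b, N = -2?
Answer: 4/259391 ≈ 1.5421e-5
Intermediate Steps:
r(l, x) = 2/7 - 2*x/7 (r(l, x) = ((-1 + x)*(-2))/7 = (2 - 2*x)/7 = 2/7 - 2*x/7)
R(U, j) = -1 (R(U, j) = 1/(-1) = -1)
A(Q) = -¼ (A(Q) = (¼)*(-1) = -¼)
1/((r(12, 3)*(-28) + A(8)) + 64832) = 1/(((2/7 - 2/7*3)*(-28) - ¼) + 64832) = 1/(((2/7 - 6/7)*(-28) - ¼) + 64832) = 1/((-4/7*(-28) - ¼) + 64832) = 1/((16 - ¼) + 64832) = 1/(63/4 + 64832) = 1/(259391/4) = 4/259391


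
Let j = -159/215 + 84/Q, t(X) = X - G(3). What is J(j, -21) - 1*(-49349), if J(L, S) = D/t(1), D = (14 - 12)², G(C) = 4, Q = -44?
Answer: 148043/3 ≈ 49348.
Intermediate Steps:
t(X) = -4 + X (t(X) = X - 1*4 = X - 4 = -4 + X)
D = 4 (D = 2² = 4)
j = -6264/2365 (j = -159/215 + 84/(-44) = -159*1/215 + 84*(-1/44) = -159/215 - 21/11 = -6264/2365 ≈ -2.6486)
J(L, S) = -4/3 (J(L, S) = 4/(-4 + 1) = 4/(-3) = 4*(-⅓) = -4/3)
J(j, -21) - 1*(-49349) = -4/3 - 1*(-49349) = -4/3 + 49349 = 148043/3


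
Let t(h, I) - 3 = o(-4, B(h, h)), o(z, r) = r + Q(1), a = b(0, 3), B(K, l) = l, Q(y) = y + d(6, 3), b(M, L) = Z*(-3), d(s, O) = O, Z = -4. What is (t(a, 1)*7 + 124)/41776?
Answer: 257/41776 ≈ 0.0061519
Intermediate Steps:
b(M, L) = 12 (b(M, L) = -4*(-3) = 12)
Q(y) = 3 + y (Q(y) = y + 3 = 3 + y)
a = 12
o(z, r) = 4 + r (o(z, r) = r + (3 + 1) = r + 4 = 4 + r)
t(h, I) = 7 + h (t(h, I) = 3 + (4 + h) = 7 + h)
(t(a, 1)*7 + 124)/41776 = ((7 + 12)*7 + 124)/41776 = (19*7 + 124)*(1/41776) = (133 + 124)*(1/41776) = 257*(1/41776) = 257/41776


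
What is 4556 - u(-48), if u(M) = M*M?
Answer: 2252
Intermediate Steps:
u(M) = M**2
4556 - u(-48) = 4556 - 1*(-48)**2 = 4556 - 1*2304 = 4556 - 2304 = 2252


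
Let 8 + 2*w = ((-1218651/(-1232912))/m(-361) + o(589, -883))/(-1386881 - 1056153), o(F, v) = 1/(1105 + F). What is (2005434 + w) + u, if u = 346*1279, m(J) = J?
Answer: 4509072574243401520950989/1841968498819182272 ≈ 2.4480e+6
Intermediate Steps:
u = 442534
w = -7367873994467072307/1841968498819182272 (w = -4 + ((-1218651/(-1232912)/(-361) + 1/(1105 + 589))/(-1386881 - 1056153))/2 = -4 + ((-1218651*(-1/1232912)*(-1/361) + 1/1694)/(-2443034))/2 = -4 + (((1218651/1232912)*(-1/361) + 1/1694)*(-1/2443034))/2 = -4 + ((-1218651/445081232 + 1/1694)*(-1/2443034))/2 = -4 + (-809656781/376983803504*(-1/2443034))/2 = -4 + (1/2)*(809656781/920984249409591136) = -4 + 809656781/1841968498819182272 = -7367873994467072307/1841968498819182272 ≈ -4.0000)
(2005434 + w) + u = (2005434 - 7367873994467072307/1841968498819182272) + 442534 = 3693938886586953513393741/1841968498819182272 + 442534 = 4509072574243401520950989/1841968498819182272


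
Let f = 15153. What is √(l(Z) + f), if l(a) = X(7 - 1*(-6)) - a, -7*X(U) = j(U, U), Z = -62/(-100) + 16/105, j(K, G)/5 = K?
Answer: √667803738/210 ≈ 123.06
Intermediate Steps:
j(K, G) = 5*K
Z = 811/1050 (Z = -62*(-1/100) + 16*(1/105) = 31/50 + 16/105 = 811/1050 ≈ 0.77238)
X(U) = -5*U/7
l(a) = -65/7 - a (l(a) = -5*(7 - 1*(-6))/7 - a = -5*(7 + 6)/7 - a = -5/7*13 - a = -65/7 - a)
√(l(Z) + f) = √((-65/7 - 1*811/1050) + 15153) = √((-65/7 - 811/1050) + 15153) = √(-10561/1050 + 15153) = √(15900089/1050) = √667803738/210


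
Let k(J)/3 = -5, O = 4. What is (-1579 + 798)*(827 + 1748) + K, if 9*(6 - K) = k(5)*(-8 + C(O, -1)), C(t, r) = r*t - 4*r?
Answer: -6033247/3 ≈ -2.0111e+6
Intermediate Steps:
k(J) = -15 (k(J) = 3*(-5) = -15)
C(t, r) = -4*r + r*t
K = -22/3 (K = 6 - (-5)*(-8 - (-4 + 4))/3 = 6 - (-5)*(-8 - 1*0)/3 = 6 - (-5)*(-8 + 0)/3 = 6 - (-5)*(-8)/3 = 6 - 1/9*120 = 6 - 40/3 = -22/3 ≈ -7.3333)
(-1579 + 798)*(827 + 1748) + K = (-1579 + 798)*(827 + 1748) - 22/3 = -781*2575 - 22/3 = -2011075 - 22/3 = -6033247/3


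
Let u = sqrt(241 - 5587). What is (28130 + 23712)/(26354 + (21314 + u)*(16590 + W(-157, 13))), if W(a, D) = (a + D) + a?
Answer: 43478420300/291198724648119 - 18357703*I*sqrt(66)/291198724648119 ≈ 0.00014931 - 5.1215e-7*I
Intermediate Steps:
W(a, D) = D + 2*a (W(a, D) = (D + a) + a = D + 2*a)
u = 9*I*sqrt(66) (u = sqrt(-5346) = 9*I*sqrt(66) ≈ 73.116*I)
(28130 + 23712)/(26354 + (21314 + u)*(16590 + W(-157, 13))) = (28130 + 23712)/(26354 + (21314 + 9*I*sqrt(66))*(16590 + (13 + 2*(-157)))) = 51842/(26354 + (21314 + 9*I*sqrt(66))*(16590 + (13 - 314))) = 51842/(26354 + (21314 + 9*I*sqrt(66))*(16590 - 301)) = 51842/(26354 + (21314 + 9*I*sqrt(66))*16289) = 51842/(26354 + (347183746 + 146601*I*sqrt(66))) = 51842/(347210100 + 146601*I*sqrt(66))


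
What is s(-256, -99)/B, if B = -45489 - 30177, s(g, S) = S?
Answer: 33/25222 ≈ 0.0013084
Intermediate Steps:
B = -75666
s(-256, -99)/B = -99/(-75666) = -99*(-1/75666) = 33/25222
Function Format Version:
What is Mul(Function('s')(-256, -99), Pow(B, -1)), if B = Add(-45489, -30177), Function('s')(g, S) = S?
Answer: Rational(33, 25222) ≈ 0.0013084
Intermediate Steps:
B = -75666
Mul(Function('s')(-256, -99), Pow(B, -1)) = Mul(-99, Pow(-75666, -1)) = Mul(-99, Rational(-1, 75666)) = Rational(33, 25222)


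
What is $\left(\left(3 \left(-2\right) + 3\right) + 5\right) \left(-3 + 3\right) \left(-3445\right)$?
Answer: $0$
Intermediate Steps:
$\left(\left(3 \left(-2\right) + 3\right) + 5\right) \left(-3 + 3\right) \left(-3445\right) = \left(\left(-6 + 3\right) + 5\right) 0 \left(-3445\right) = \left(-3 + 5\right) 0 \left(-3445\right) = 2 \cdot 0 \left(-3445\right) = 0 \left(-3445\right) = 0$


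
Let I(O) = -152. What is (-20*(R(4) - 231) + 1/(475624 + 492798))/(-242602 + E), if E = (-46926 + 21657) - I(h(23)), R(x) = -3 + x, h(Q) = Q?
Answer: -4454741201/259264969418 ≈ -0.017182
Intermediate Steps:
E = -25117 (E = (-46926 + 21657) - 1*(-152) = -25269 + 152 = -25117)
(-20*(R(4) - 231) + 1/(475624 + 492798))/(-242602 + E) = (-20*((-3 + 4) - 231) + 1/(475624 + 492798))/(-242602 - 25117) = (-20*(1 - 231) + 1/968422)/(-267719) = (-20*(-230) + 1/968422)*(-1/267719) = (4600 + 1/968422)*(-1/267719) = (4454741201/968422)*(-1/267719) = -4454741201/259264969418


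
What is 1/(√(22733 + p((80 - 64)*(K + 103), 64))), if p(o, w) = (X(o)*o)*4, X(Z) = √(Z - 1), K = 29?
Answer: (22733 + 8448*√2111)^(-½) ≈ 0.0015601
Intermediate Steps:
X(Z) = √(-1 + Z)
p(o, w) = 4*o*√(-1 + o) (p(o, w) = (√(-1 + o)*o)*4 = (o*√(-1 + o))*4 = 4*o*√(-1 + o))
1/(√(22733 + p((80 - 64)*(K + 103), 64))) = 1/(√(22733 + 4*((80 - 64)*(29 + 103))*√(-1 + (80 - 64)*(29 + 103)))) = 1/(√(22733 + 4*(16*132)*√(-1 + 16*132))) = 1/(√(22733 + 4*2112*√(-1 + 2112))) = 1/(√(22733 + 4*2112*√2111)) = 1/(√(22733 + 8448*√2111)) = (22733 + 8448*√2111)^(-½)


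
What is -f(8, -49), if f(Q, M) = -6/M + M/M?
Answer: -55/49 ≈ -1.1224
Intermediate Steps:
f(Q, M) = 1 - 6/M (f(Q, M) = -6/M + 1 = 1 - 6/M)
-f(8, -49) = -(-6 - 49)/(-49) = -(-1)*(-55)/49 = -1*55/49 = -55/49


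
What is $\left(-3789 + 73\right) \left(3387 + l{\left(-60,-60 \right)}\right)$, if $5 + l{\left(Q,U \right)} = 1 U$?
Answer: $-12344552$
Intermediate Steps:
$l{\left(Q,U \right)} = -5 + U$ ($l{\left(Q,U \right)} = -5 + 1 U = -5 + U$)
$\left(-3789 + 73\right) \left(3387 + l{\left(-60,-60 \right)}\right) = \left(-3789 + 73\right) \left(3387 - 65\right) = - 3716 \left(3387 - 65\right) = \left(-3716\right) 3322 = -12344552$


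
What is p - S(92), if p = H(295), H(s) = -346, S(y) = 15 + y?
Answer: -453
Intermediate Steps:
p = -346
p - S(92) = -346 - (15 + 92) = -346 - 1*107 = -346 - 107 = -453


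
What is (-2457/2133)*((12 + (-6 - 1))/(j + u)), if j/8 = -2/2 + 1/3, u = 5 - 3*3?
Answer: 195/316 ≈ 0.61709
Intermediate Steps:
u = -4 (u = 5 - 9 = -4)
j = -16/3 (j = 8*(-2/2 + 1/3) = 8*(-2*½ + 1*(⅓)) = 8*(-1 + ⅓) = 8*(-⅔) = -16/3 ≈ -5.3333)
(-2457/2133)*((12 + (-6 - 1))/(j + u)) = (-2457/2133)*((12 + (-6 - 1))/(-16/3 - 4)) = (-2457*1/2133)*((12 - 7)/(-28/3)) = -455*(-3)/(79*28) = -91/79*(-15/28) = 195/316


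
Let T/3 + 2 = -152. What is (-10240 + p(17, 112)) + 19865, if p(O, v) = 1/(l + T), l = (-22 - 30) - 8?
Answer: 5024249/522 ≈ 9625.0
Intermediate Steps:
T = -462 (T = -6 + 3*(-152) = -6 - 456 = -462)
l = -60 (l = -52 - 8 = -60)
p(O, v) = -1/522 (p(O, v) = 1/(-60 - 462) = 1/(-522) = -1/522)
(-10240 + p(17, 112)) + 19865 = (-10240 - 1/522) + 19865 = -5345281/522 + 19865 = 5024249/522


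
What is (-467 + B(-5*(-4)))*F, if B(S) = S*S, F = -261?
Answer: 17487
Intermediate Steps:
B(S) = S²
(-467 + B(-5*(-4)))*F = (-467 + (-5*(-4))²)*(-261) = (-467 + 20²)*(-261) = (-467 + 400)*(-261) = -67*(-261) = 17487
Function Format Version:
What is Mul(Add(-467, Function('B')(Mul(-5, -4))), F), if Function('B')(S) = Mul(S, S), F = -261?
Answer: 17487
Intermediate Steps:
Function('B')(S) = Pow(S, 2)
Mul(Add(-467, Function('B')(Mul(-5, -4))), F) = Mul(Add(-467, Pow(Mul(-5, -4), 2)), -261) = Mul(Add(-467, Pow(20, 2)), -261) = Mul(Add(-467, 400), -261) = Mul(-67, -261) = 17487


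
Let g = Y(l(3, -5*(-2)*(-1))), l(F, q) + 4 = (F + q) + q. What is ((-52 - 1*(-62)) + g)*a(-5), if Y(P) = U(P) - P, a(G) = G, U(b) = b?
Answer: -50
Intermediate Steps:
l(F, q) = -4 + F + 2*q (l(F, q) = -4 + ((F + q) + q) = -4 + (F + 2*q) = -4 + F + 2*q)
Y(P) = 0 (Y(P) = P - P = 0)
g = 0
((-52 - 1*(-62)) + g)*a(-5) = ((-52 - 1*(-62)) + 0)*(-5) = ((-52 + 62) + 0)*(-5) = (10 + 0)*(-5) = 10*(-5) = -50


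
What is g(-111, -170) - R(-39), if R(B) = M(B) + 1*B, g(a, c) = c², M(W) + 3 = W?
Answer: 28981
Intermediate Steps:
M(W) = -3 + W
R(B) = -3 + 2*B (R(B) = (-3 + B) + 1*B = (-3 + B) + B = -3 + 2*B)
g(-111, -170) - R(-39) = (-170)² - (-3 + 2*(-39)) = 28900 - (-3 - 78) = 28900 - 1*(-81) = 28900 + 81 = 28981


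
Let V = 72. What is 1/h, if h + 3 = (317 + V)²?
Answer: 1/151318 ≈ 6.6086e-6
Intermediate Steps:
h = 151318 (h = -3 + (317 + 72)² = -3 + 389² = -3 + 151321 = 151318)
1/h = 1/151318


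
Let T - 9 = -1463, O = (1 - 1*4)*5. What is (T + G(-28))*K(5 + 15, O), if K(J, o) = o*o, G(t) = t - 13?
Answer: -336375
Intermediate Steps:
O = -15 (O = (1 - 4)*5 = -3*5 = -15)
G(t) = -13 + t
T = -1454 (T = 9 - 1463 = -1454)
K(J, o) = o²
(T + G(-28))*K(5 + 15, O) = (-1454 + (-13 - 28))*(-15)² = (-1454 - 41)*225 = -1495*225 = -336375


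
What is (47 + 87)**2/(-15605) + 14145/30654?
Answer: -109896833/159451890 ≈ -0.68922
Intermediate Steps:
(47 + 87)**2/(-15605) + 14145/30654 = 134**2*(-1/15605) + 14145*(1/30654) = 17956*(-1/15605) + 4715/10218 = -17956/15605 + 4715/10218 = -109896833/159451890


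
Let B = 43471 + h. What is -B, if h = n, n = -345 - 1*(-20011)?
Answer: -63137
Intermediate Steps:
n = 19666 (n = -345 + 20011 = 19666)
h = 19666
B = 63137 (B = 43471 + 19666 = 63137)
-B = -1*63137 = -63137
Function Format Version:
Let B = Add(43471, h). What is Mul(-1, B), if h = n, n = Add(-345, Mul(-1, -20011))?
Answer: -63137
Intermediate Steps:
n = 19666 (n = Add(-345, 20011) = 19666)
h = 19666
B = 63137 (B = Add(43471, 19666) = 63137)
Mul(-1, B) = Mul(-1, 63137) = -63137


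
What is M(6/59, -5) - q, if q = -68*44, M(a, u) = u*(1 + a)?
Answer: 176203/59 ≈ 2986.5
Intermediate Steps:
q = -2992
M(6/59, -5) - q = -5*(1 + 6/59) - 1*(-2992) = -5*(1 + 6*(1/59)) + 2992 = -5*(1 + 6/59) + 2992 = -5*65/59 + 2992 = -325/59 + 2992 = 176203/59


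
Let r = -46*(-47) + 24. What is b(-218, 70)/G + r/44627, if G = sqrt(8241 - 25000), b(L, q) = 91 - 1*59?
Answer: 2186/44627 - 32*I*sqrt(16759)/16759 ≈ 0.048984 - 0.24719*I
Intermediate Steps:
b(L, q) = 32 (b(L, q) = 91 - 59 = 32)
r = 2186 (r = 2162 + 24 = 2186)
G = I*sqrt(16759) (G = sqrt(-16759) = I*sqrt(16759) ≈ 129.46*I)
b(-218, 70)/G + r/44627 = 32/((I*sqrt(16759))) + 2186/44627 = 32*(-I*sqrt(16759)/16759) + 2186*(1/44627) = -32*I*sqrt(16759)/16759 + 2186/44627 = 2186/44627 - 32*I*sqrt(16759)/16759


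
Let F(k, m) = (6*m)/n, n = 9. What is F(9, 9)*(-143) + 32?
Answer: -826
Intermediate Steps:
F(k, m) = 2*m/3 (F(k, m) = (6*m)/9 = (6*m)*(⅑) = 2*m/3)
F(9, 9)*(-143) + 32 = ((⅔)*9)*(-143) + 32 = 6*(-143) + 32 = -858 + 32 = -826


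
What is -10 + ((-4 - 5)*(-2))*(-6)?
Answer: -118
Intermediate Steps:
-10 + ((-4 - 5)*(-2))*(-6) = -10 - 9*(-2)*(-6) = -10 + 18*(-6) = -10 - 108 = -118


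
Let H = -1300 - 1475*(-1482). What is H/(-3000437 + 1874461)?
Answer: -1092325/562988 ≈ -1.9402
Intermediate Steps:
H = 2184650 (H = -1300 + 2185950 = 2184650)
H/(-3000437 + 1874461) = 2184650/(-3000437 + 1874461) = 2184650/(-1125976) = 2184650*(-1/1125976) = -1092325/562988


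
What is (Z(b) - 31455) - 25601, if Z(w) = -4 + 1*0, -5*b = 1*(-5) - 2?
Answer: -57060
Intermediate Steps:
b = 7/5 (b = -(1*(-5) - 2)/5 = -(-5 - 2)/5 = -⅕*(-7) = 7/5 ≈ 1.4000)
Z(w) = -4 (Z(w) = -4 + 0 = -4)
(Z(b) - 31455) - 25601 = (-4 - 31455) - 25601 = -31459 - 25601 = -57060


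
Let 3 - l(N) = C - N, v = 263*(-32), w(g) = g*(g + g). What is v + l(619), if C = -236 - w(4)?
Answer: -7526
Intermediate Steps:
w(g) = 2*g² (w(g) = g*(2*g) = 2*g²)
C = -268 (C = -236 - 2*4² = -236 - 2*16 = -236 - 1*32 = -236 - 32 = -268)
v = -8416
l(N) = 271 + N (l(N) = 3 - (-268 - N) = 3 + (268 + N) = 271 + N)
v + l(619) = -8416 + (271 + 619) = -8416 + 890 = -7526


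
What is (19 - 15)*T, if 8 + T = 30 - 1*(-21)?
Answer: 172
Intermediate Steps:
T = 43 (T = -8 + (30 - 1*(-21)) = -8 + (30 + 21) = -8 + 51 = 43)
(19 - 15)*T = (19 - 15)*43 = 4*43 = 172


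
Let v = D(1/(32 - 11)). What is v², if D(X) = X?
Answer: 1/441 ≈ 0.0022676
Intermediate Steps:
v = 1/21 (v = 1/(32 - 11) = 1/21 ≈ 0.047619)
v² = (1/21)² = 1/441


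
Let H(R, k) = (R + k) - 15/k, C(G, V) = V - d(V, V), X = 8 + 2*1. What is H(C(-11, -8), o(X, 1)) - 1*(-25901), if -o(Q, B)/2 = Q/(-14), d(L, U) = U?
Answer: 362487/14 ≈ 25892.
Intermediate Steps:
X = 10 (X = 8 + 2 = 10)
o(Q, B) = Q/7 (o(Q, B) = -2*Q/(-14) = -2*Q*(-1)/14 = -(-1)*Q/7 = Q/7)
C(G, V) = 0 (C(G, V) = V - V = 0)
H(R, k) = R + k - 15/k
H(C(-11, -8), o(X, 1)) - 1*(-25901) = (0 + (⅐)*10 - 15/((⅐)*10)) - 1*(-25901) = (0 + 10/7 - 15/10/7) + 25901 = (0 + 10/7 - 15*7/10) + 25901 = (0 + 10/7 - 21/2) + 25901 = -127/14 + 25901 = 362487/14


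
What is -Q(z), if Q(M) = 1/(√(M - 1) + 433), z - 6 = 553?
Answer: -433/186931 + 3*√62/186931 ≈ -0.0021900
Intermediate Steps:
z = 559 (z = 6 + 553 = 559)
Q(M) = 1/(433 + √(-1 + M)) (Q(M) = 1/(√(-1 + M) + 433) = 1/(433 + √(-1 + M)))
-Q(z) = -1/(433 + √(-1 + 559)) = -1/(433 + √558) = -1/(433 + 3*√62)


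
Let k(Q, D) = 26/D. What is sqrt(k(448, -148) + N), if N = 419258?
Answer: 3*sqrt(255095094)/74 ≈ 647.50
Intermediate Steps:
sqrt(k(448, -148) + N) = sqrt(26/(-148) + 419258) = sqrt(26*(-1/148) + 419258) = sqrt(-13/74 + 419258) = sqrt(31025079/74) = 3*sqrt(255095094)/74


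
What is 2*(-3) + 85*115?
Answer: 9769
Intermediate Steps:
2*(-3) + 85*115 = -6 + 9775 = 9769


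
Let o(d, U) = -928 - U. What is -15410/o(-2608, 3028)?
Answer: 335/86 ≈ 3.8953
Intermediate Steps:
-15410/o(-2608, 3028) = -15410/(-928 - 1*3028) = -15410/(-928 - 3028) = -15410/(-3956) = -15410*(-1/3956) = 335/86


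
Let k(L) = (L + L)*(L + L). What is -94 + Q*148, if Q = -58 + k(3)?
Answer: -3350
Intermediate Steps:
k(L) = 4*L**2 (k(L) = (2*L)*(2*L) = 4*L**2)
Q = -22 (Q = -58 + 4*3**2 = -58 + 4*9 = -58 + 36 = -22)
-94 + Q*148 = -94 - 22*148 = -94 - 3256 = -3350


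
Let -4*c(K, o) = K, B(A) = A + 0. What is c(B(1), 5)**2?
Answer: 1/16 ≈ 0.062500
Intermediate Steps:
B(A) = A
c(K, o) = -K/4
c(B(1), 5)**2 = (-1/4*1)**2 = (-1/4)**2 = 1/16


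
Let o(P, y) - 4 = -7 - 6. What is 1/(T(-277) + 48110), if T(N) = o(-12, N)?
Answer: 1/48101 ≈ 2.0790e-5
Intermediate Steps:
o(P, y) = -9 (o(P, y) = 4 + (-7 - 6) = 4 - 13 = -9)
T(N) = -9
1/(T(-277) + 48110) = 1/(-9 + 48110) = 1/48101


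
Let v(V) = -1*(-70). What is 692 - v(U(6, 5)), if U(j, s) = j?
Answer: 622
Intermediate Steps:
v(V) = 70
692 - v(U(6, 5)) = 692 - 1*70 = 692 - 70 = 622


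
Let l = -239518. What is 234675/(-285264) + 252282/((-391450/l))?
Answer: 136803916216439/886242800 ≈ 1.5436e+5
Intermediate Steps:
234675/(-285264) + 252282/((-391450/l)) = 234675/(-285264) + 252282/((-391450/(-239518))) = 234675*(-1/285264) + 252282/((-391450*(-1/239518))) = -3725/4528 + 252282/(195725/119759) = -3725/4528 + 252282*(119759/195725) = -3725/4528 + 30213040038/195725 = 136803916216439/886242800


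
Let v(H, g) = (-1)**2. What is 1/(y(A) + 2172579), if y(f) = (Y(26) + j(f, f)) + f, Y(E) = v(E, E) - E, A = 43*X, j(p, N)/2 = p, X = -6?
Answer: 1/2171780 ≈ 4.6045e-7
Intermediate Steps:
j(p, N) = 2*p
v(H, g) = 1
A = -258 (A = 43*(-6) = -258)
Y(E) = 1 - E
y(f) = -25 + 3*f (y(f) = ((1 - 1*26) + 2*f) + f = ((1 - 26) + 2*f) + f = (-25 + 2*f) + f = -25 + 3*f)
1/(y(A) + 2172579) = 1/((-25 + 3*(-258)) + 2172579) = 1/((-25 - 774) + 2172579) = 1/(-799 + 2172579) = 1/2171780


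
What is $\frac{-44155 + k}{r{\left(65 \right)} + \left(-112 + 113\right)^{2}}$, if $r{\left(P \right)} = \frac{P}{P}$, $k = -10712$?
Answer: $- \frac{54867}{2} \approx -27434.0$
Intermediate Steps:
$r{\left(P \right)} = 1$
$\frac{-44155 + k}{r{\left(65 \right)} + \left(-112 + 113\right)^{2}} = \frac{-44155 - 10712}{1 + \left(-112 + 113\right)^{2}} = - \frac{54867}{1 + 1^{2}} = - \frac{54867}{1 + 1} = - \frac{54867}{2}$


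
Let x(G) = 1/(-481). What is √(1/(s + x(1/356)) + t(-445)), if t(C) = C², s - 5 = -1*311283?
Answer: √4439223750181507412186/149724719 ≈ 445.00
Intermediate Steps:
x(G) = -1/481
s = -311278 (s = 5 - 1*311283 = 5 - 311283 = -311278)
√(1/(s + x(1/356)) + t(-445)) = √(1/(-311278 - 1/481) + (-445)²) = √(1/(-149724719/481) + 198025) = √(-481/149724719 + 198025) = √(29649237479494/149724719) = √4439223750181507412186/149724719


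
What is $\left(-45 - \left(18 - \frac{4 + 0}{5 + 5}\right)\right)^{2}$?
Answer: $\frac{97969}{25} \approx 3918.8$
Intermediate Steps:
$\left(-45 - \left(18 - \frac{4 + 0}{5 + 5}\right)\right)^{2} = \left(-45 - \left(18 - \frac{2}{5}\right)\right)^{2} = \left(-45 + \left(-9 + \left(-9 + 4 \cdot \frac{1}{10}\right)\right)\right)^{2} = \left(-45 + \left(-9 + \left(-9 + \frac{2}{5}\right)\right)\right)^{2} = \left(-45 - \frac{88}{5}\right)^{2} = \left(- \frac{313}{5}\right)^{2} = \frac{97969}{25}$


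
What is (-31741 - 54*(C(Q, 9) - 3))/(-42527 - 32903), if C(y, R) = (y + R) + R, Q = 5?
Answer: 32821/75430 ≈ 0.43512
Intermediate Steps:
C(y, R) = y + 2*R (C(y, R) = (R + y) + R = y + 2*R)
(-31741 - 54*(C(Q, 9) - 3))/(-42527 - 32903) = (-31741 - 54*((5 + 2*9) - 3))/(-42527 - 32903) = (-31741 - 54*((5 + 18) - 3))/(-75430) = (-31741 - 54*(23 - 3))*(-1/75430) = (-31741 - 54*20)*(-1/75430) = (-31741 - 1080)*(-1/75430) = -32821*(-1/75430) = 32821/75430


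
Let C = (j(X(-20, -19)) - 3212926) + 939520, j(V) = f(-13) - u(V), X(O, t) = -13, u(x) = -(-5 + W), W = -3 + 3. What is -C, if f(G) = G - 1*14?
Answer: 2273438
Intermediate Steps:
f(G) = -14 + G (f(G) = G - 14 = -14 + G)
W = 0
u(x) = 5 (u(x) = -(-5 + 0) = -1*(-5) = 5)
j(V) = -32 (j(V) = (-14 - 13) - 1*5 = -27 - 5 = -32)
C = -2273438 (C = (-32 - 3212926) + 939520 = -3212958 + 939520 = -2273438)
-C = -1*(-2273438) = 2273438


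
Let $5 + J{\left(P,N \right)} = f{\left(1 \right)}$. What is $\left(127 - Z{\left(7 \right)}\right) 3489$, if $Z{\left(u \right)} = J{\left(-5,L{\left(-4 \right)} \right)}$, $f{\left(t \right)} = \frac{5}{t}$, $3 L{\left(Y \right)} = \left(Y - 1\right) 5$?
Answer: $443103$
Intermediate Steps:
$L{\left(Y \right)} = - \frac{5}{3} + \frac{5 Y}{3}$ ($L{\left(Y \right)} = \frac{\left(Y - 1\right) 5}{3} = \frac{\left(-1 + Y\right) 5}{3} = \frac{-5 + 5 Y}{3} = - \frac{5}{3} + \frac{5 Y}{3}$)
$J{\left(P,N \right)} = 0$ ($J{\left(P,N \right)} = -5 + \frac{5}{1} = -5 + 5 \cdot 1 = -5 + 5 = 0$)
$Z{\left(u \right)} = 0$
$\left(127 - Z{\left(7 \right)}\right) 3489 = \left(127 - 0\right) 3489 = \left(127 + 0\right) 3489 = 127 \cdot 3489 = 443103$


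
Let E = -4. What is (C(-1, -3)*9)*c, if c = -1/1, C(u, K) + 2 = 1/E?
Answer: 81/4 ≈ 20.250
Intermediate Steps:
C(u, K) = -9/4 (C(u, K) = -2 + 1/(-4) = -2 - ¼ = -9/4)
c = -1 (c = -1*1 = -1)
(C(-1, -3)*9)*c = -9/4*9*(-1) = -81/4*(-1) = 81/4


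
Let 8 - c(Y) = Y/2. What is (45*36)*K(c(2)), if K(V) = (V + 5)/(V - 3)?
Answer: 4860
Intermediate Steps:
c(Y) = 8 - Y/2
K(V) = (5 + V)/(-3 + V)
(45*36)*K(c(2)) = (45*36)*((5 + (8 - 1/2*2))/(-3 + (8 - 1/2*2))) = 1620*((5 + (8 - 1))/(-3 + (8 - 1))) = 1620*((5 + 7)/(-3 + 7)) = 1620*(12/4) = 1620*((1/4)*12) = 1620*3 = 4860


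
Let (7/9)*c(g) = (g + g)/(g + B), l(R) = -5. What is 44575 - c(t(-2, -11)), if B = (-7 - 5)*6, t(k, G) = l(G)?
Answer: 24025835/539 ≈ 44575.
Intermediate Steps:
t(k, G) = -5
B = -72 (B = -12*6 = -72)
c(g) = 18*g/(7*(-72 + g)) (c(g) = 9*((g + g)/(g - 72))/7 = 9*((2*g)/(-72 + g))/7 = 9*(2*g/(-72 + g))/7 = 18*g/(7*(-72 + g)))
44575 - c(t(-2, -11)) = 44575 - 18*(-5)/(7*(-72 - 5)) = 44575 - 18*(-5)/(7*(-77)) = 44575 - 18*(-5)*(-1)/(7*77) = 44575 - 1*90/539 = 44575 - 90/539 = 24025835/539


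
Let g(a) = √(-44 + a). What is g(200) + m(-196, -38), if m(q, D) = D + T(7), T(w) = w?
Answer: -31 + 2*√39 ≈ -18.510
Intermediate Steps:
m(q, D) = 7 + D (m(q, D) = D + 7 = 7 + D)
g(200) + m(-196, -38) = √(-44 + 200) + (7 - 38) = √156 - 31 = 2*√39 - 31 = -31 + 2*√39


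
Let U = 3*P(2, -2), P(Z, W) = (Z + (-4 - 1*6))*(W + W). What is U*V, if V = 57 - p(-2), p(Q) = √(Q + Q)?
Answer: 5472 - 192*I ≈ 5472.0 - 192.0*I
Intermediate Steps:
P(Z, W) = 2*W*(-10 + Z) (P(Z, W) = (Z + (-4 - 6))*(2*W) = (Z - 10)*(2*W) = (-10 + Z)*(2*W) = 2*W*(-10 + Z))
U = 96 (U = 3*(2*(-2)*(-10 + 2)) = 3*(2*(-2)*(-8)) = 3*32 = 96)
p(Q) = √2*√Q (p(Q) = √(2*Q) = √2*√Q)
V = 57 - 2*I (V = 57 - √2*√(-2) = 57 - √2*I*√2 = 57 - 2*I ≈ 57.0 - 2.0*I)
U*V = 96*(57 - 2*I) = 5472 - 192*I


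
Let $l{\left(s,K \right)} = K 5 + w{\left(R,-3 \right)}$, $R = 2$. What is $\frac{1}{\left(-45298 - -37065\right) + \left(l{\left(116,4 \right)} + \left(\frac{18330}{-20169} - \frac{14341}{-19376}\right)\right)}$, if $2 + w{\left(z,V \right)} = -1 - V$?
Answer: $- \frac{130264848}{1069887169441} \approx -0.00012176$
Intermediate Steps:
$w{\left(z,V \right)} = -3 - V$ ($w{\left(z,V \right)} = -2 - \left(1 + V\right) = -3 - V$)
$l{\left(s,K \right)} = 5 K$ ($l{\left(s,K \right)} = K 5 - 0 = 5 K + \left(-3 + 3\right) = 5 K + 0 = 5 K$)
$\frac{1}{\left(-45298 - -37065\right) + \left(l{\left(116,4 \right)} + \left(\frac{18330}{-20169} - \frac{14341}{-19376}\right)\right)} = \frac{1}{\left(-45298 - -37065\right) + \left(5 \cdot 4 + \left(\frac{18330}{-20169} - \frac{14341}{-19376}\right)\right)} = \frac{1}{\left(-45298 + 37065\right) + \left(20 + \left(18330 \left(- \frac{1}{20169}\right) - - \frac{14341}{19376}\right)\right)} = \frac{1}{-8233 + \left(20 + \left(- \frac{6110}{6723} + \frac{14341}{19376}\right)\right)} = \frac{1}{-8233 + \left(20 - \frac{21972817}{130264848}\right)} = \frac{1}{-8233 + \frac{2583324143}{130264848}} = \frac{1}{- \frac{1069887169441}{130264848}} = - \frac{130264848}{1069887169441}$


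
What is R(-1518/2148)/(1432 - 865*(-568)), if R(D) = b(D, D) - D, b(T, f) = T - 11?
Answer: -11/492752 ≈ -2.2324e-5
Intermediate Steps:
b(T, f) = -11 + T
R(D) = -11 (R(D) = (-11 + D) - D = -11)
R(-1518/2148)/(1432 - 865*(-568)) = -11/(1432 - 865*(-568)) = -11/(1432 + 491320) = -11/492752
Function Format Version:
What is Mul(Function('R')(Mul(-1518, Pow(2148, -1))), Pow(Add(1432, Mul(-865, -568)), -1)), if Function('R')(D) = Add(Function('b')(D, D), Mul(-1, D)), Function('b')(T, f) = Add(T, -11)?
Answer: Rational(-11, 492752) ≈ -2.2324e-5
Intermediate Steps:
Function('b')(T, f) = Add(-11, T)
Function('R')(D) = -11 (Function('R')(D) = Add(Add(-11, D), Mul(-1, D)) = -11)
Mul(Function('R')(Mul(-1518, Pow(2148, -1))), Pow(Add(1432, Mul(-865, -568)), -1)) = Mul(-11, Pow(Add(1432, Mul(-865, -568)), -1)) = Mul(-11, Pow(Add(1432, 491320), -1)) = Mul(-11, Pow(492752, -1)) = Mul(-11, Rational(1, 492752)) = Rational(-11, 492752)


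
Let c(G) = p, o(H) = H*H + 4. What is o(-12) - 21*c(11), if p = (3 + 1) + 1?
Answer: 43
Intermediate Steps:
o(H) = 4 + H² (o(H) = H² + 4 = 4 + H²)
p = 5 (p = 4 + 1 = 5)
c(G) = 5
o(-12) - 21*c(11) = (4 + (-12)²) - 21*5 = (4 + 144) - 105 = 148 - 105 = 43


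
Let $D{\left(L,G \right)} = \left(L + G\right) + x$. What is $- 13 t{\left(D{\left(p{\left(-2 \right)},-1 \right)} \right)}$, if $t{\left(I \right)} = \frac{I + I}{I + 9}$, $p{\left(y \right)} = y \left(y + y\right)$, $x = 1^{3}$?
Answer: $- \frac{208}{17} \approx -12.235$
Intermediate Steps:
$x = 1$
$p{\left(y \right)} = 2 y^{2}$ ($p{\left(y \right)} = y 2 y = 2 y^{2}$)
$D{\left(L,G \right)} = 1 + G + L$ ($D{\left(L,G \right)} = \left(L + G\right) + 1 = \left(G + L\right) + 1 = 1 + G + L$)
$t{\left(I \right)} = \frac{2 I}{9 + I}$
$- 13 t{\left(D{\left(p{\left(-2 \right)},-1 \right)} \right)} = - 13 \frac{2 \left(1 - 1 + 2 \left(-2\right)^{2}\right)}{9 + \left(1 - 1 + 2 \left(-2\right)^{2}\right)} = - 13 \frac{2 \left(1 - 1 + 2 \cdot 4\right)}{9 + \left(1 - 1 + 2 \cdot 4\right)} = - 13 \frac{2 \left(1 - 1 + 8\right)}{9 + \left(1 - 1 + 8\right)} = - 13 \cdot 2 \cdot 8 \frac{1}{9 + 8} = - 13 \cdot 2 \cdot 8 \cdot \frac{1}{17} = \left(-13\right) \frac{16}{17} = - \frac{208}{17}$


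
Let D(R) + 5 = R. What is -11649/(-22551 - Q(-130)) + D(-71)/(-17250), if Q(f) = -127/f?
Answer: 13172848016/25286404125 ≈ 0.52095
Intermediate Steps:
D(R) = -5 + R
-11649/(-22551 - Q(-130)) + D(-71)/(-17250) = -11649/(-22551 - (-127)/(-130)) + (-5 - 71)/(-17250) = -11649/(-22551 - (-127)*(-1)/130) - 76*(-1/17250) = -11649/(-22551 - 1*127/130) + 38/8625 = -11649/(-22551 - 127/130) + 38/8625 = -11649/(-2931757/130) + 38/8625 = -11649*(-130/2931757) + 38/8625 = 1514370/2931757 + 38/8625 = 13172848016/25286404125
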